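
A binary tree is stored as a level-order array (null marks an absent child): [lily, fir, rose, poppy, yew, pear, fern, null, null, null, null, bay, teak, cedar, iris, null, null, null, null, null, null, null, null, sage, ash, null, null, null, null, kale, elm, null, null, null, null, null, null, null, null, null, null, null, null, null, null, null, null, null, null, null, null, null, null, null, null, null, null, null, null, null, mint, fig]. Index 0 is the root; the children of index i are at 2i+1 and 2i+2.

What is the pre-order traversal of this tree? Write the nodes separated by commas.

Pre-order visits the node, then its left subtree, then its right subtree.
Visit lily.
At lily: go left to fir.
  Visit fir.
  At fir: go left to poppy.
    poppy is a leaf — visit poppy.
  At fir: go right to yew.
    yew is a leaf — visit yew.
At lily: go right to rose.
  Visit rose.
  At rose: go left to pear.
    Visit pear.
    At pear: go left to bay.
      Visit bay.
      At bay: go left to sage.
        sage is a leaf — visit sage.
      At bay: go right to ash.
        ash is a leaf — visit ash.
    At pear: go right to teak.
      teak is a leaf — visit teak.
  At rose: go right to fern.
    Visit fern.
    At fern: go left to cedar.
      cedar is a leaf — visit cedar.
    At fern: go right to iris.
      Visit iris.
      At iris: go left to kale.
        Visit kale.
        At kale: no left child.
        At kale: go right to mint.
          mint is a leaf — visit mint.
      At iris: go right to elm.
        Visit elm.
        At elm: go left to fig.
          fig is a leaf — visit fig.
        At elm: no right child.

lily, fir, poppy, yew, rose, pear, bay, sage, ash, teak, fern, cedar, iris, kale, mint, elm, fig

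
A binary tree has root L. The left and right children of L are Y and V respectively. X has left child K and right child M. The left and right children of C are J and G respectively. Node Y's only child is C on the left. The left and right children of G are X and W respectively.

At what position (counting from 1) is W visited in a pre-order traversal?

Pre-order visits the node, then its left subtree, then its right subtree.
Visit L.
At L: go left to Y.
  Visit Y.
  At Y: go left to C.
    Visit C.
    At C: go left to J.
      J is a leaf — visit J.
    At C: go right to G.
      Visit G.
      At G: go left to X.
        Visit X.
        At X: go left to K.
          K is a leaf — visit K.
        At X: go right to M.
          M is a leaf — visit M.
      At G: go right to W.
        W is a leaf — visit W.
  At Y: no right child.
At L: go right to V.
  V is a leaf — visit V.
Full pre-order sequence: L, Y, C, J, G, X, K, M, W, V.

9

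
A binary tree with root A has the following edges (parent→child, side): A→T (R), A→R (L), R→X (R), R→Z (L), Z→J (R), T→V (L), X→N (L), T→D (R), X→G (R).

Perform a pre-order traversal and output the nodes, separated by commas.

A, R, Z, J, X, N, G, T, V, D

Pre-order visits the node, then its left subtree, then its right subtree.
Visit A.
At A: go left to R.
  Visit R.
  At R: go left to Z.
    Visit Z.
    At Z: no left child.
    At Z: go right to J.
      J is a leaf — visit J.
  At R: go right to X.
    Visit X.
    At X: go left to N.
      N is a leaf — visit N.
    At X: go right to G.
      G is a leaf — visit G.
At A: go right to T.
  Visit T.
  At T: go left to V.
    V is a leaf — visit V.
  At T: go right to D.
    D is a leaf — visit D.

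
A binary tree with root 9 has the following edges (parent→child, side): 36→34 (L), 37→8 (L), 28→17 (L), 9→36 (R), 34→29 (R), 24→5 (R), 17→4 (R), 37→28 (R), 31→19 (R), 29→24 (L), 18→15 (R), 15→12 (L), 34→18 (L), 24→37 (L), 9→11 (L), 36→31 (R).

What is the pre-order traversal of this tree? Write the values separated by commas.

9, 11, 36, 34, 18, 15, 12, 29, 24, 37, 8, 28, 17, 4, 5, 31, 19

Pre-order visits the node, then its left subtree, then its right subtree.
Visit 9.
At 9: go left to 11.
  11 is a leaf — visit 11.
At 9: go right to 36.
  Visit 36.
  At 36: go left to 34.
    Visit 34.
    At 34: go left to 18.
      Visit 18.
      At 18: no left child.
      At 18: go right to 15.
        Visit 15.
        At 15: go left to 12.
          12 is a leaf — visit 12.
        At 15: no right child.
    At 34: go right to 29.
      Visit 29.
      At 29: go left to 24.
        Visit 24.
        At 24: go left to 37.
          Visit 37.
          At 37: go left to 8.
            8 is a leaf — visit 8.
          At 37: go right to 28.
            Visit 28.
            At 28: go left to 17.
              Visit 17.
              At 17: no left child.
              At 17: go right to 4.
                4 is a leaf — visit 4.
            At 28: no right child.
        At 24: go right to 5.
          5 is a leaf — visit 5.
      At 29: no right child.
  At 36: go right to 31.
    Visit 31.
    At 31: no left child.
    At 31: go right to 19.
      19 is a leaf — visit 19.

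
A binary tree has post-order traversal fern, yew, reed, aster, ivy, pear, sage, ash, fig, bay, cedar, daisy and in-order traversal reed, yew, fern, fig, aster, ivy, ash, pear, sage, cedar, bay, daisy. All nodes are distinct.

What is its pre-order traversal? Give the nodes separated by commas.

The last element of post-order is the root; it splits in-order into left and right subtrees.
Root daisy: left subtree has 11 nodes {reed, yew, fern, fig, aster, ivy, ash, pear, sage, cedar, bay}, right has 0 { }.
  Root cedar: left subtree has 9 nodes {reed, yew, fern, fig, aster, ivy, ash, pear, sage}, right has 1 {bay}.
    Root fig: left subtree has 3 nodes {reed, yew, fern}, right has 5 {aster, ivy, ash, pear, sage}.
      Root reed: left subtree has 0 nodes { }, right has 2 {yew, fern}.
        Root yew: left subtree has 0 nodes { }, right has 1 {fern}.
      Root ash: left subtree has 2 nodes {aster, ivy}, right has 2 {pear, sage}.
        Root ivy: left subtree has 1 node {aster}, right has 0 { }.
        Root sage: left subtree has 1 node {pear}, right has 0 { }.

daisy, cedar, fig, reed, yew, fern, ash, ivy, aster, sage, pear, bay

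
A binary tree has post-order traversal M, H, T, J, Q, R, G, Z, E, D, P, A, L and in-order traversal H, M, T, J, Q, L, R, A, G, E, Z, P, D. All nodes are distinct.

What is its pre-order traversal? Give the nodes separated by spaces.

L Q J T H M A R P E G Z D

The last element of post-order is the root; it splits in-order into left and right subtrees.
Root L: left subtree has 5 nodes {H, M, T, J, Q}, right has 7 {R, A, G, E, Z, P, D}.
  Root Q: left subtree has 4 nodes {H, M, T, J}, right has 0 { }.
    Root J: left subtree has 3 nodes {H, M, T}, right has 0 { }.
      Root T: left subtree has 2 nodes {H, M}, right has 0 { }.
        Root H: left subtree has 0 nodes { }, right has 1 {M}.
  Root A: left subtree has 1 node {R}, right has 5 {G, E, Z, P, D}.
    Root P: left subtree has 3 nodes {G, E, Z}, right has 1 {D}.
      Root E: left subtree has 1 node {G}, right has 1 {Z}.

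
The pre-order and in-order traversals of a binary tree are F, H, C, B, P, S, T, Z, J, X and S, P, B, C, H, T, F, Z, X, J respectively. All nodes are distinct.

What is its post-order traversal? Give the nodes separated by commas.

The first element of pre-order is the root; it splits in-order into left and right subtrees.
Root F: left subtree has 6 nodes {S, P, B, C, H, T}, right has 3 {Z, X, J}.
  Root H: left subtree has 4 nodes {S, P, B, C}, right has 1 {T}.
    Root C: left subtree has 3 nodes {S, P, B}, right has 0 { }.
      Root B: left subtree has 2 nodes {S, P}, right has 0 { }.
        Root P: left subtree has 1 node {S}, right has 0 { }.
  Root Z: left subtree has 0 nodes { }, right has 2 {X, J}.
    Root J: left subtree has 1 node {X}, right has 0 { }.

S, P, B, C, T, H, X, J, Z, F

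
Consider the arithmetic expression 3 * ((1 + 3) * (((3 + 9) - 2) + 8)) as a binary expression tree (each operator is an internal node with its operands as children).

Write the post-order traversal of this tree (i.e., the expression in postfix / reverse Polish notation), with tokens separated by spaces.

3 1 3 + 3 9 + 2 - 8 + * *

Post-order on an expression tree gives postfix notation: for each operator, emit left operand, right operand, then the operator.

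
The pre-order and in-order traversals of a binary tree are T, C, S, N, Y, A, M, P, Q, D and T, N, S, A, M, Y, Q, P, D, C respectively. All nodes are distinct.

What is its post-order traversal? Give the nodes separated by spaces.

The first element of pre-order is the root; it splits in-order into left and right subtrees.
Root T: left subtree has 0 nodes { }, right has 9 {N, S, A, M, Y, Q, P, D, C}.
  Root C: left subtree has 8 nodes {N, S, A, M, Y, Q, P, D}, right has 0 { }.
    Root S: left subtree has 1 node {N}, right has 6 {A, M, Y, Q, P, D}.
      Root Y: left subtree has 2 nodes {A, M}, right has 3 {Q, P, D}.
        Root A: left subtree has 0 nodes { }, right has 1 {M}.
        Root P: left subtree has 1 node {Q}, right has 1 {D}.

N M A Q D P Y S C T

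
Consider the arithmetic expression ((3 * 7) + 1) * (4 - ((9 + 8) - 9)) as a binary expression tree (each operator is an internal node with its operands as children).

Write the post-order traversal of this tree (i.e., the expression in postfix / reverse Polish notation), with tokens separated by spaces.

Post-order on an expression tree gives postfix notation: for each operator, emit left operand, right operand, then the operator.

3 7 * 1 + 4 9 8 + 9 - - *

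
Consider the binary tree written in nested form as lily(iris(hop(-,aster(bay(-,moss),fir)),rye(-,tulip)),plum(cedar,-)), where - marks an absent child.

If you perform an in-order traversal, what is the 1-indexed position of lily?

In-order visits the left subtree, then the node, then the right subtree.
At lily: go left to iris.
  At iris: go left to hop.
    At hop: no left child.
    Visit hop.
    At hop: go right to aster.
      At aster: go left to bay.
        At bay: no left child.
        Visit bay.
        At bay: go right to moss.
          moss is a leaf — visit moss.
      Visit aster.
      At aster: go right to fir.
        fir is a leaf — visit fir.
  Visit iris.
  At iris: go right to rye.
    At rye: no left child.
    Visit rye.
    At rye: go right to tulip.
      tulip is a leaf — visit tulip.
Visit lily.
At lily: go right to plum.
  At plum: go left to cedar.
    cedar is a leaf — visit cedar.
  Visit plum.
  At plum: no right child.
Full in-order sequence: hop, bay, moss, aster, fir, iris, rye, tulip, lily, cedar, plum.

9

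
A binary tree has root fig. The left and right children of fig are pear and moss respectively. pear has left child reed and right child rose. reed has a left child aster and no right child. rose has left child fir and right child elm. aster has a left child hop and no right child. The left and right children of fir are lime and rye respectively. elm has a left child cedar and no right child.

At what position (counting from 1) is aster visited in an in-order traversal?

2

In-order visits the left subtree, then the node, then the right subtree.
At fig: go left to pear.
  At pear: go left to reed.
    At reed: go left to aster.
      At aster: go left to hop.
        hop is a leaf — visit hop.
      Visit aster.
      At aster: no right child.
    Visit reed.
    At reed: no right child.
  Visit pear.
  At pear: go right to rose.
    At rose: go left to fir.
      At fir: go left to lime.
        lime is a leaf — visit lime.
      Visit fir.
      At fir: go right to rye.
        rye is a leaf — visit rye.
    Visit rose.
    At rose: go right to elm.
      At elm: go left to cedar.
        cedar is a leaf — visit cedar.
      Visit elm.
      At elm: no right child.
Visit fig.
At fig: go right to moss.
  moss is a leaf — visit moss.
Full in-order sequence: hop, aster, reed, pear, lime, fir, rye, rose, cedar, elm, fig, moss.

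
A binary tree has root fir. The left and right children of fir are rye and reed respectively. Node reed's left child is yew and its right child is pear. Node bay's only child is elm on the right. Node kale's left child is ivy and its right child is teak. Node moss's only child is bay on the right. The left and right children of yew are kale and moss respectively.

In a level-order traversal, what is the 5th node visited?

pear

Level-order visits nodes level by level from the root, left to right within each level.
Level 0: fir
Level 1: rye, reed
Level 2: yew, pear
Level 3: kale, moss
Level 4: ivy, teak, bay
Level 5: elm
Full level-order sequence: fir, rye, reed, yew, pear, kale, moss, ivy, teak, bay, elm.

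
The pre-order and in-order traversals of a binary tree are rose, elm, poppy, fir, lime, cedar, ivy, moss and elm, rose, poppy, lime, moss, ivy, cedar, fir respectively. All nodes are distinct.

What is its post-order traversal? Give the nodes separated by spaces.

The first element of pre-order is the root; it splits in-order into left and right subtrees.
Root rose: left subtree has 1 node {elm}, right has 6 {poppy, lime, moss, ivy, cedar, fir}.
  Root poppy: left subtree has 0 nodes { }, right has 5 {lime, moss, ivy, cedar, fir}.
    Root fir: left subtree has 4 nodes {lime, moss, ivy, cedar}, right has 0 { }.
      Root lime: left subtree has 0 nodes { }, right has 3 {moss, ivy, cedar}.
        Root cedar: left subtree has 2 nodes {moss, ivy}, right has 0 { }.
          Root ivy: left subtree has 1 node {moss}, right has 0 { }.

elm moss ivy cedar lime fir poppy rose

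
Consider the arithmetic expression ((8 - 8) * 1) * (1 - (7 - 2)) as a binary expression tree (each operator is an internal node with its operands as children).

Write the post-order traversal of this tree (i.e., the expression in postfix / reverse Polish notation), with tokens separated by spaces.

8 8 - 1 * 1 7 2 - - *

Post-order on an expression tree gives postfix notation: for each operator, emit left operand, right operand, then the operator.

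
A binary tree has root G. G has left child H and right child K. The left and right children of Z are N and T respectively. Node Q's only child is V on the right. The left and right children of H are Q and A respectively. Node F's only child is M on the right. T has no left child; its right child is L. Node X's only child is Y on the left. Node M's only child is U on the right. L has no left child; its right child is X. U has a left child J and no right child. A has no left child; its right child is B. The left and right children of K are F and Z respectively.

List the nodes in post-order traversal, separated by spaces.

V Q B A H J U M F N Y X L T Z K G

Post-order visits the left subtree, then the right subtree, then the node.
At G: go left to H.
  At H: go left to Q.
    At Q: no left child.
    At Q: go right to V.
      V is a leaf — visit V.
    Visit Q.
  At H: go right to A.
    At A: no left child.
    At A: go right to B.
      B is a leaf — visit B.
    Visit A.
  Visit H.
At G: go right to K.
  At K: go left to F.
    At F: no left child.
    At F: go right to M.
      At M: no left child.
      At M: go right to U.
        At U: go left to J.
          J is a leaf — visit J.
        At U: no right child.
        Visit U.
      Visit M.
    Visit F.
  At K: go right to Z.
    At Z: go left to N.
      N is a leaf — visit N.
    At Z: go right to T.
      At T: no left child.
      At T: go right to L.
        At L: no left child.
        At L: go right to X.
          At X: go left to Y.
            Y is a leaf — visit Y.
          At X: no right child.
          Visit X.
        Visit L.
      Visit T.
    Visit Z.
  Visit K.
Visit G.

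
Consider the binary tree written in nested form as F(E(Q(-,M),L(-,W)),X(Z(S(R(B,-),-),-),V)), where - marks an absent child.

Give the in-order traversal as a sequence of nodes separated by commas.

In-order visits the left subtree, then the node, then the right subtree.
At F: go left to E.
  At E: go left to Q.
    At Q: no left child.
    Visit Q.
    At Q: go right to M.
      M is a leaf — visit M.
  Visit E.
  At E: go right to L.
    At L: no left child.
    Visit L.
    At L: go right to W.
      W is a leaf — visit W.
Visit F.
At F: go right to X.
  At X: go left to Z.
    At Z: go left to S.
      At S: go left to R.
        At R: go left to B.
          B is a leaf — visit B.
        Visit R.
        At R: no right child.
      Visit S.
      At S: no right child.
    Visit Z.
    At Z: no right child.
  Visit X.
  At X: go right to V.
    V is a leaf — visit V.

Q, M, E, L, W, F, B, R, S, Z, X, V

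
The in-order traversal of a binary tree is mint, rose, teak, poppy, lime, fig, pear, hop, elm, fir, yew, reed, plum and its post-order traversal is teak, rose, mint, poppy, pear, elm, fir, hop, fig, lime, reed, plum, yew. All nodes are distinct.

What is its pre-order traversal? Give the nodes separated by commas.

yew, lime, poppy, mint, rose, teak, fig, hop, pear, fir, elm, plum, reed

The last element of post-order is the root; it splits in-order into left and right subtrees.
Root yew: left subtree has 10 nodes {mint, rose, teak, poppy, lime, fig, pear, hop, elm, fir}, right has 2 {reed, plum}.
  Root lime: left subtree has 4 nodes {mint, rose, teak, poppy}, right has 5 {fig, pear, hop, elm, fir}.
    Root poppy: left subtree has 3 nodes {mint, rose, teak}, right has 0 { }.
      Root mint: left subtree has 0 nodes { }, right has 2 {rose, teak}.
        Root rose: left subtree has 0 nodes { }, right has 1 {teak}.
    Root fig: left subtree has 0 nodes { }, right has 4 {pear, hop, elm, fir}.
      Root hop: left subtree has 1 node {pear}, right has 2 {elm, fir}.
        Root fir: left subtree has 1 node {elm}, right has 0 { }.
  Root plum: left subtree has 1 node {reed}, right has 0 { }.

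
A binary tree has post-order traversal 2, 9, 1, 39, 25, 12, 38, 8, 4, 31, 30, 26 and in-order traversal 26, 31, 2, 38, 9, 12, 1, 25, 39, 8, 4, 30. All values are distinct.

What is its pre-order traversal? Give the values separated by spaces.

The last element of post-order is the root; it splits in-order into left and right subtrees.
Root 26: left subtree has 0 nodes { }, right has 11 {31, 2, 38, 9, 12, 1, 25, 39, 8, 4, 30}.
  Root 30: left subtree has 10 nodes {31, 2, 38, 9, 12, 1, 25, 39, 8, 4}, right has 0 { }.
    Root 31: left subtree has 0 nodes { }, right has 9 {2, 38, 9, 12, 1, 25, 39, 8, 4}.
      Root 4: left subtree has 8 nodes {2, 38, 9, 12, 1, 25, 39, 8}, right has 0 { }.
        Root 8: left subtree has 7 nodes {2, 38, 9, 12, 1, 25, 39}, right has 0 { }.
          Root 38: left subtree has 1 node {2}, right has 5 {9, 12, 1, 25, 39}.
            Root 12: left subtree has 1 node {9}, right has 3 {1, 25, 39}.
              Root 25: left subtree has 1 node {1}, right has 1 {39}.

26 30 31 4 8 38 2 12 9 25 1 39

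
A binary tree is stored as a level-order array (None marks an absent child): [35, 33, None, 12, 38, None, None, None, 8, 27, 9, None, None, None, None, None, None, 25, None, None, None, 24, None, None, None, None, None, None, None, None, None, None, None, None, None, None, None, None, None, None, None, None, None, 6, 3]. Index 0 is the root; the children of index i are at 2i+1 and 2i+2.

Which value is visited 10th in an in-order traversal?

9

In-order visits the left subtree, then the node, then the right subtree.
At 35: go left to 33.
  At 33: go left to 12.
    At 12: no left child.
    Visit 12.
    At 12: go right to 8.
      At 8: go left to 25.
        25 is a leaf — visit 25.
      Visit 8.
      At 8: no right child.
  Visit 33.
  At 33: go right to 38.
    At 38: go left to 27.
      27 is a leaf — visit 27.
    Visit 38.
    At 38: go right to 9.
      At 9: go left to 24.
        At 24: go left to 6.
          6 is a leaf — visit 6.
        Visit 24.
        At 24: go right to 3.
          3 is a leaf — visit 3.
      Visit 9.
      At 9: no right child.
Visit 35.
At 35: no right child.
Full in-order sequence: 12, 25, 8, 33, 27, 38, 6, 24, 3, 9, 35.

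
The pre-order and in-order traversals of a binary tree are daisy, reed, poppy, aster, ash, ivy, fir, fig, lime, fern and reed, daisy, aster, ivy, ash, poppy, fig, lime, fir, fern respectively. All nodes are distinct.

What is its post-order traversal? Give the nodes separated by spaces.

The first element of pre-order is the root; it splits in-order into left and right subtrees.
Root daisy: left subtree has 1 node {reed}, right has 8 {aster, ivy, ash, poppy, fig, lime, fir, fern}.
  Root poppy: left subtree has 3 nodes {aster, ivy, ash}, right has 4 {fig, lime, fir, fern}.
    Root aster: left subtree has 0 nodes { }, right has 2 {ivy, ash}.
      Root ash: left subtree has 1 node {ivy}, right has 0 { }.
    Root fir: left subtree has 2 nodes {fig, lime}, right has 1 {fern}.
      Root fig: left subtree has 0 nodes { }, right has 1 {lime}.

reed ivy ash aster lime fig fern fir poppy daisy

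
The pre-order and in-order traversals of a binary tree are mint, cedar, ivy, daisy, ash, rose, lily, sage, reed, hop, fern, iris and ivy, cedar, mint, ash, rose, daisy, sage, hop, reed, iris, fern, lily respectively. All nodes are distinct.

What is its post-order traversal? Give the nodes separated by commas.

The first element of pre-order is the root; it splits in-order into left and right subtrees.
Root mint: left subtree has 2 nodes {ivy, cedar}, right has 9 {ash, rose, daisy, sage, hop, reed, iris, fern, lily}.
  Root cedar: left subtree has 1 node {ivy}, right has 0 { }.
  Root daisy: left subtree has 2 nodes {ash, rose}, right has 6 {sage, hop, reed, iris, fern, lily}.
    Root ash: left subtree has 0 nodes { }, right has 1 {rose}.
    Root lily: left subtree has 5 nodes {sage, hop, reed, iris, fern}, right has 0 { }.
      Root sage: left subtree has 0 nodes { }, right has 4 {hop, reed, iris, fern}.
        Root reed: left subtree has 1 node {hop}, right has 2 {iris, fern}.
          Root fern: left subtree has 1 node {iris}, right has 0 { }.

ivy, cedar, rose, ash, hop, iris, fern, reed, sage, lily, daisy, mint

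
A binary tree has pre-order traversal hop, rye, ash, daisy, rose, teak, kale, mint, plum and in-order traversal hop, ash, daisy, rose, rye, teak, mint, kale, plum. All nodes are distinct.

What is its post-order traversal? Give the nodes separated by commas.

The first element of pre-order is the root; it splits in-order into left and right subtrees.
Root hop: left subtree has 0 nodes { }, right has 8 {ash, daisy, rose, rye, teak, mint, kale, plum}.
  Root rye: left subtree has 3 nodes {ash, daisy, rose}, right has 4 {teak, mint, kale, plum}.
    Root ash: left subtree has 0 nodes { }, right has 2 {daisy, rose}.
      Root daisy: left subtree has 0 nodes { }, right has 1 {rose}.
    Root teak: left subtree has 0 nodes { }, right has 3 {mint, kale, plum}.
      Root kale: left subtree has 1 node {mint}, right has 1 {plum}.

rose, daisy, ash, mint, plum, kale, teak, rye, hop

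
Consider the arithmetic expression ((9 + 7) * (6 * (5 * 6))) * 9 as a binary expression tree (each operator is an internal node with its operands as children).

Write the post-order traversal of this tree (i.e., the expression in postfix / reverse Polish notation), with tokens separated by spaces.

Post-order on an expression tree gives postfix notation: for each operator, emit left operand, right operand, then the operator.

9 7 + 6 5 6 * * * 9 *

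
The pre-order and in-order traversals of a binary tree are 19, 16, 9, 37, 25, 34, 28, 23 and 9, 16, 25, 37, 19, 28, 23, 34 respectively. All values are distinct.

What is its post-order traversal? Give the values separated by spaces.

9 25 37 16 23 28 34 19

The first element of pre-order is the root; it splits in-order into left and right subtrees.
Root 19: left subtree has 4 nodes {9, 16, 25, 37}, right has 3 {28, 23, 34}.
  Root 16: left subtree has 1 node {9}, right has 2 {25, 37}.
    Root 37: left subtree has 1 node {25}, right has 0 { }.
  Root 34: left subtree has 2 nodes {28, 23}, right has 0 { }.
    Root 28: left subtree has 0 nodes { }, right has 1 {23}.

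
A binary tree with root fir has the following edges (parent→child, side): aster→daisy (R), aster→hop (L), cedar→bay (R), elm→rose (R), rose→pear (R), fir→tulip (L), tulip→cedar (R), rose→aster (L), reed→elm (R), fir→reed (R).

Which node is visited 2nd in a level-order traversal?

tulip

Level-order visits nodes level by level from the root, left to right within each level.
Level 0: fir
Level 1: tulip, reed
Level 2: cedar, elm
Level 3: bay, rose
Level 4: aster, pear
Level 5: hop, daisy
Full level-order sequence: fir, tulip, reed, cedar, elm, bay, rose, aster, pear, hop, daisy.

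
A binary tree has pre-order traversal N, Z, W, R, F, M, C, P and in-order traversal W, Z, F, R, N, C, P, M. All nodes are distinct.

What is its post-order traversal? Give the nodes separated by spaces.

W F R Z P C M N

The first element of pre-order is the root; it splits in-order into left and right subtrees.
Root N: left subtree has 4 nodes {W, Z, F, R}, right has 3 {C, P, M}.
  Root Z: left subtree has 1 node {W}, right has 2 {F, R}.
    Root R: left subtree has 1 node {F}, right has 0 { }.
  Root M: left subtree has 2 nodes {C, P}, right has 0 { }.
    Root C: left subtree has 0 nodes { }, right has 1 {P}.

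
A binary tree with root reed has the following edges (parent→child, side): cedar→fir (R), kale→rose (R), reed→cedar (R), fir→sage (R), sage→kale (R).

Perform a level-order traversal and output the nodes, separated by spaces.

Level-order visits nodes level by level from the root, left to right within each level.
Level 0: reed
Level 1: cedar
Level 2: fir
Level 3: sage
Level 4: kale
Level 5: rose

reed cedar fir sage kale rose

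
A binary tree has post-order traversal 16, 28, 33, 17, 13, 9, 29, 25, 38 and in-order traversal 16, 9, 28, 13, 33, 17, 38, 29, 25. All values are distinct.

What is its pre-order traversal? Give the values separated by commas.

38, 9, 16, 13, 28, 17, 33, 25, 29

The last element of post-order is the root; it splits in-order into left and right subtrees.
Root 38: left subtree has 6 nodes {16, 9, 28, 13, 33, 17}, right has 2 {29, 25}.
  Root 9: left subtree has 1 node {16}, right has 4 {28, 13, 33, 17}.
    Root 13: left subtree has 1 node {28}, right has 2 {33, 17}.
      Root 17: left subtree has 1 node {33}, right has 0 { }.
  Root 25: left subtree has 1 node {29}, right has 0 { }.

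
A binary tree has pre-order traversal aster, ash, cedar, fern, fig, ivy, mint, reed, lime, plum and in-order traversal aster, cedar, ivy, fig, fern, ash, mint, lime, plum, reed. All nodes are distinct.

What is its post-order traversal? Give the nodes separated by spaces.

The first element of pre-order is the root; it splits in-order into left and right subtrees.
Root aster: left subtree has 0 nodes { }, right has 9 {cedar, ivy, fig, fern, ash, mint, lime, plum, reed}.
  Root ash: left subtree has 4 nodes {cedar, ivy, fig, fern}, right has 4 {mint, lime, plum, reed}.
    Root cedar: left subtree has 0 nodes { }, right has 3 {ivy, fig, fern}.
      Root fern: left subtree has 2 nodes {ivy, fig}, right has 0 { }.
        Root fig: left subtree has 1 node {ivy}, right has 0 { }.
    Root mint: left subtree has 0 nodes { }, right has 3 {lime, plum, reed}.
      Root reed: left subtree has 2 nodes {lime, plum}, right has 0 { }.
        Root lime: left subtree has 0 nodes { }, right has 1 {plum}.

ivy fig fern cedar plum lime reed mint ash aster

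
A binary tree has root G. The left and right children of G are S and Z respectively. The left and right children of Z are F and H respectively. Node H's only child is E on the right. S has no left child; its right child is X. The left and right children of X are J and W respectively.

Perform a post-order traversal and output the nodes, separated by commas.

J, W, X, S, F, E, H, Z, G

Post-order visits the left subtree, then the right subtree, then the node.
At G: go left to S.
  At S: no left child.
  At S: go right to X.
    At X: go left to J.
      J is a leaf — visit J.
    At X: go right to W.
      W is a leaf — visit W.
    Visit X.
  Visit S.
At G: go right to Z.
  At Z: go left to F.
    F is a leaf — visit F.
  At Z: go right to H.
    At H: no left child.
    At H: go right to E.
      E is a leaf — visit E.
    Visit H.
  Visit Z.
Visit G.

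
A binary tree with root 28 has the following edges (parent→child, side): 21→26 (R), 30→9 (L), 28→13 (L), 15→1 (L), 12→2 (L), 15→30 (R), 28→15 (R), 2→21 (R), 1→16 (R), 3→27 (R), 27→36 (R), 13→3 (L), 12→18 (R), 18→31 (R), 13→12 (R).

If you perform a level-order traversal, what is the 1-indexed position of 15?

Level-order visits nodes level by level from the root, left to right within each level.
Level 0: 28
Level 1: 13, 15
Level 2: 3, 12, 1, 30
Level 3: 27, 2, 18, 16, 9
Level 4: 36, 21, 31
Level 5: 26
Full level-order sequence: 28, 13, 15, 3, 12, 1, 30, 27, 2, 18, 16, 9, 36, 21, 31, 26.

3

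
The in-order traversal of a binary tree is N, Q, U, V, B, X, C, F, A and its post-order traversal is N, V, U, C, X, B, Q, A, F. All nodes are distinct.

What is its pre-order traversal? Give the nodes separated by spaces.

The last element of post-order is the root; it splits in-order into left and right subtrees.
Root F: left subtree has 7 nodes {N, Q, U, V, B, X, C}, right has 1 {A}.
  Root Q: left subtree has 1 node {N}, right has 5 {U, V, B, X, C}.
    Root B: left subtree has 2 nodes {U, V}, right has 2 {X, C}.
      Root U: left subtree has 0 nodes { }, right has 1 {V}.
      Root X: left subtree has 0 nodes { }, right has 1 {C}.

F Q N B U V X C A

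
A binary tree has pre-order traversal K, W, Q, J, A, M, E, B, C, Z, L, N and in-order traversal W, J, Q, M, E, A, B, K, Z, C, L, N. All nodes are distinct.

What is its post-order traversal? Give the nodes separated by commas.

J, E, M, B, A, Q, W, Z, N, L, C, K

The first element of pre-order is the root; it splits in-order into left and right subtrees.
Root K: left subtree has 7 nodes {W, J, Q, M, E, A, B}, right has 4 {Z, C, L, N}.
  Root W: left subtree has 0 nodes { }, right has 6 {J, Q, M, E, A, B}.
    Root Q: left subtree has 1 node {J}, right has 4 {M, E, A, B}.
      Root A: left subtree has 2 nodes {M, E}, right has 1 {B}.
        Root M: left subtree has 0 nodes { }, right has 1 {E}.
  Root C: left subtree has 1 node {Z}, right has 2 {L, N}.
    Root L: left subtree has 0 nodes { }, right has 1 {N}.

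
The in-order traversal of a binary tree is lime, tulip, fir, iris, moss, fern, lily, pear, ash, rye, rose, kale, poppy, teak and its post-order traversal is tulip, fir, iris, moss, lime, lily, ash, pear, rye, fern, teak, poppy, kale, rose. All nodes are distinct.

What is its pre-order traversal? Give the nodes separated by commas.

The last element of post-order is the root; it splits in-order into left and right subtrees.
Root rose: left subtree has 10 nodes {lime, tulip, fir, iris, moss, fern, lily, pear, ash, rye}, right has 3 {kale, poppy, teak}.
  Root fern: left subtree has 5 nodes {lime, tulip, fir, iris, moss}, right has 4 {lily, pear, ash, rye}.
    Root lime: left subtree has 0 nodes { }, right has 4 {tulip, fir, iris, moss}.
      Root moss: left subtree has 3 nodes {tulip, fir, iris}, right has 0 { }.
        Root iris: left subtree has 2 nodes {tulip, fir}, right has 0 { }.
          Root fir: left subtree has 1 node {tulip}, right has 0 { }.
    Root rye: left subtree has 3 nodes {lily, pear, ash}, right has 0 { }.
      Root pear: left subtree has 1 node {lily}, right has 1 {ash}.
  Root kale: left subtree has 0 nodes { }, right has 2 {poppy, teak}.
    Root poppy: left subtree has 0 nodes { }, right has 1 {teak}.

rose, fern, lime, moss, iris, fir, tulip, rye, pear, lily, ash, kale, poppy, teak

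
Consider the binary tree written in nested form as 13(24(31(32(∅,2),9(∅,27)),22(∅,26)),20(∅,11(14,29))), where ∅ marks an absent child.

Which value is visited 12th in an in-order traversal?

In-order visits the left subtree, then the node, then the right subtree.
At 13: go left to 24.
  At 24: go left to 31.
    At 31: go left to 32.
      At 32: no left child.
      Visit 32.
      At 32: go right to 2.
        2 is a leaf — visit 2.
    Visit 31.
    At 31: go right to 9.
      At 9: no left child.
      Visit 9.
      At 9: go right to 27.
        27 is a leaf — visit 27.
  Visit 24.
  At 24: go right to 22.
    At 22: no left child.
    Visit 22.
    At 22: go right to 26.
      26 is a leaf — visit 26.
Visit 13.
At 13: go right to 20.
  At 20: no left child.
  Visit 20.
  At 20: go right to 11.
    At 11: go left to 14.
      14 is a leaf — visit 14.
    Visit 11.
    At 11: go right to 29.
      29 is a leaf — visit 29.
Full in-order sequence: 32, 2, 31, 9, 27, 24, 22, 26, 13, 20, 14, 11, 29.

11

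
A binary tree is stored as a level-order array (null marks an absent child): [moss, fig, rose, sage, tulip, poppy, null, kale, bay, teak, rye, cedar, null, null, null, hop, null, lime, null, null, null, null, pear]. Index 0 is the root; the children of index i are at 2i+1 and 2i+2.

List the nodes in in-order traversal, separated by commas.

hop, kale, sage, lime, bay, fig, teak, tulip, rye, pear, moss, cedar, poppy, rose

In-order visits the left subtree, then the node, then the right subtree.
At moss: go left to fig.
  At fig: go left to sage.
    At sage: go left to kale.
      At kale: go left to hop.
        hop is a leaf — visit hop.
      Visit kale.
      At kale: no right child.
    Visit sage.
    At sage: go right to bay.
      At bay: go left to lime.
        lime is a leaf — visit lime.
      Visit bay.
      At bay: no right child.
  Visit fig.
  At fig: go right to tulip.
    At tulip: go left to teak.
      teak is a leaf — visit teak.
    Visit tulip.
    At tulip: go right to rye.
      At rye: no left child.
      Visit rye.
      At rye: go right to pear.
        pear is a leaf — visit pear.
Visit moss.
At moss: go right to rose.
  At rose: go left to poppy.
    At poppy: go left to cedar.
      cedar is a leaf — visit cedar.
    Visit poppy.
    At poppy: no right child.
  Visit rose.
  At rose: no right child.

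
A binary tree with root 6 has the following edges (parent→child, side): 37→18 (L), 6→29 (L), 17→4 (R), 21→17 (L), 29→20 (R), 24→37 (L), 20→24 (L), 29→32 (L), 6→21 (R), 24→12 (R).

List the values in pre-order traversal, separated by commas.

6, 29, 32, 20, 24, 37, 18, 12, 21, 17, 4

Pre-order visits the node, then its left subtree, then its right subtree.
Visit 6.
At 6: go left to 29.
  Visit 29.
  At 29: go left to 32.
    32 is a leaf — visit 32.
  At 29: go right to 20.
    Visit 20.
    At 20: go left to 24.
      Visit 24.
      At 24: go left to 37.
        Visit 37.
        At 37: go left to 18.
          18 is a leaf — visit 18.
        At 37: no right child.
      At 24: go right to 12.
        12 is a leaf — visit 12.
    At 20: no right child.
At 6: go right to 21.
  Visit 21.
  At 21: go left to 17.
    Visit 17.
    At 17: no left child.
    At 17: go right to 4.
      4 is a leaf — visit 4.
  At 21: no right child.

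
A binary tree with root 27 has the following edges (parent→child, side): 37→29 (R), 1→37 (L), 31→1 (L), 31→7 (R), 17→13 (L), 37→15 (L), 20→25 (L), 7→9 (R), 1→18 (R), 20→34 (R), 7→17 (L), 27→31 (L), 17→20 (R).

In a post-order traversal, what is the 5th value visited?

1

Post-order visits the left subtree, then the right subtree, then the node.
At 27: go left to 31.
  At 31: go left to 1.
    At 1: go left to 37.
      At 37: go left to 15.
        15 is a leaf — visit 15.
      At 37: go right to 29.
        29 is a leaf — visit 29.
      Visit 37.
    At 1: go right to 18.
      18 is a leaf — visit 18.
    Visit 1.
  At 31: go right to 7.
    At 7: go left to 17.
      At 17: go left to 13.
        13 is a leaf — visit 13.
      At 17: go right to 20.
        At 20: go left to 25.
          25 is a leaf — visit 25.
        At 20: go right to 34.
          34 is a leaf — visit 34.
        Visit 20.
      Visit 17.
    At 7: go right to 9.
      9 is a leaf — visit 9.
    Visit 7.
  Visit 31.
At 27: no right child.
Visit 27.
Full post-order sequence: 15, 29, 37, 18, 1, 13, 25, 34, 20, 17, 9, 7, 31, 27.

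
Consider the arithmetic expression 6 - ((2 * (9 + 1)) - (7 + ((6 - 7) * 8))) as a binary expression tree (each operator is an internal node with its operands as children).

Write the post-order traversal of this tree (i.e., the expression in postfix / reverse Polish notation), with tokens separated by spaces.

6 2 9 1 + * 7 6 7 - 8 * + - -

Post-order on an expression tree gives postfix notation: for each operator, emit left operand, right operand, then the operator.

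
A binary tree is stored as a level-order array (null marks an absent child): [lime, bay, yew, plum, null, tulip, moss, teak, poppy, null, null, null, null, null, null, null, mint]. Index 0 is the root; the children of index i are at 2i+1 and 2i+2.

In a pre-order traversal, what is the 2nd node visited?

Pre-order visits the node, then its left subtree, then its right subtree.
Visit lime.
At lime: go left to bay.
  Visit bay.
  At bay: go left to plum.
    Visit plum.
    At plum: go left to teak.
      Visit teak.
      At teak: no left child.
      At teak: go right to mint.
        mint is a leaf — visit mint.
    At plum: go right to poppy.
      poppy is a leaf — visit poppy.
  At bay: no right child.
At lime: go right to yew.
  Visit yew.
  At yew: go left to tulip.
    tulip is a leaf — visit tulip.
  At yew: go right to moss.
    moss is a leaf — visit moss.
Full pre-order sequence: lime, bay, plum, teak, mint, poppy, yew, tulip, moss.

bay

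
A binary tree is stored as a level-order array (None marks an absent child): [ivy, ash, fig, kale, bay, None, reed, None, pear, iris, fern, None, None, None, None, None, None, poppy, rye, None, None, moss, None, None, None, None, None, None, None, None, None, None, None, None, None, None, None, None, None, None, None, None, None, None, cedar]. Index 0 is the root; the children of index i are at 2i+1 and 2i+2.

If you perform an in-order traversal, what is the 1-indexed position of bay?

In-order visits the left subtree, then the node, then the right subtree.
At ivy: go left to ash.
  At ash: go left to kale.
    At kale: no left child.
    Visit kale.
    At kale: go right to pear.
      At pear: go left to poppy.
        poppy is a leaf — visit poppy.
      Visit pear.
      At pear: go right to rye.
        rye is a leaf — visit rye.
  Visit ash.
  At ash: go right to bay.
    At bay: go left to iris.
      iris is a leaf — visit iris.
    Visit bay.
    At bay: go right to fern.
      At fern: go left to moss.
        At moss: no left child.
        Visit moss.
        At moss: go right to cedar.
          cedar is a leaf — visit cedar.
      Visit fern.
      At fern: no right child.
Visit ivy.
At ivy: go right to fig.
  At fig: no left child.
  Visit fig.
  At fig: go right to reed.
    reed is a leaf — visit reed.
Full in-order sequence: kale, poppy, pear, rye, ash, iris, bay, moss, cedar, fern, ivy, fig, reed.

7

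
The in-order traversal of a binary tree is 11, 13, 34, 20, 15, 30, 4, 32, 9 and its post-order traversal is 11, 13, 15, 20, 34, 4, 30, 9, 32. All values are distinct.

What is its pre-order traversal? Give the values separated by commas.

The last element of post-order is the root; it splits in-order into left and right subtrees.
Root 32: left subtree has 7 nodes {11, 13, 34, 20, 15, 30, 4}, right has 1 {9}.
  Root 30: left subtree has 5 nodes {11, 13, 34, 20, 15}, right has 1 {4}.
    Root 34: left subtree has 2 nodes {11, 13}, right has 2 {20, 15}.
      Root 13: left subtree has 1 node {11}, right has 0 { }.
      Root 20: left subtree has 0 nodes { }, right has 1 {15}.

32, 30, 34, 13, 11, 20, 15, 4, 9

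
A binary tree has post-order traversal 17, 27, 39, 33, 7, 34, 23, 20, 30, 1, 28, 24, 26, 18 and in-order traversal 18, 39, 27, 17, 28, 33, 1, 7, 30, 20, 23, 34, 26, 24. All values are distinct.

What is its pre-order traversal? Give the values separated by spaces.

The last element of post-order is the root; it splits in-order into left and right subtrees.
Root 18: left subtree has 0 nodes { }, right has 13 {39, 27, 17, 28, 33, 1, 7, 30, 20, 23, 34, 26, 24}.
  Root 26: left subtree has 11 nodes {39, 27, 17, 28, 33, 1, 7, 30, 20, 23, 34}, right has 1 {24}.
    Root 28: left subtree has 3 nodes {39, 27, 17}, right has 7 {33, 1, 7, 30, 20, 23, 34}.
      Root 39: left subtree has 0 nodes { }, right has 2 {27, 17}.
        Root 27: left subtree has 0 nodes { }, right has 1 {17}.
      Root 1: left subtree has 1 node {33}, right has 5 {7, 30, 20, 23, 34}.
        Root 30: left subtree has 1 node {7}, right has 3 {20, 23, 34}.
          Root 20: left subtree has 0 nodes { }, right has 2 {23, 34}.
            Root 23: left subtree has 0 nodes { }, right has 1 {34}.

18 26 28 39 27 17 1 33 30 7 20 23 34 24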